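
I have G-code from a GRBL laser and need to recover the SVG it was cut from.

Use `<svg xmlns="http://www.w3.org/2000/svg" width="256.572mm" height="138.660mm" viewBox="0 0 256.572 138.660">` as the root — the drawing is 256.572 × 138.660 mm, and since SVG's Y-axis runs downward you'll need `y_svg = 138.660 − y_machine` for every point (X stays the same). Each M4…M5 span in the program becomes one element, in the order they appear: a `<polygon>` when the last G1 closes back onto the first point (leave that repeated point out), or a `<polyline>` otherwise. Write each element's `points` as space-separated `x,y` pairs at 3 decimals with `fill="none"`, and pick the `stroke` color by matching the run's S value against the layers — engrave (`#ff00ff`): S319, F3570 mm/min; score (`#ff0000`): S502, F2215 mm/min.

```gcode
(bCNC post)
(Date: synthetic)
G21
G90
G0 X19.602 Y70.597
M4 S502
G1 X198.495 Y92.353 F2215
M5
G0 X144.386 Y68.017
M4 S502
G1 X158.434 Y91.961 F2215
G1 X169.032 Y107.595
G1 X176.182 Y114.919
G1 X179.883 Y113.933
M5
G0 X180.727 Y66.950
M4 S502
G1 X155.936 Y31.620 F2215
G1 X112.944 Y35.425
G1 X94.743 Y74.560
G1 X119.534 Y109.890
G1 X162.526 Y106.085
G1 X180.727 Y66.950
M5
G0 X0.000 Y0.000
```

Each laser-on run becomes one SVG element. Flip Y back into SVG space with y_svg = 138.660 − y_machine. Every run uses S502, so all elements get stroke `#ff0000` (score).

Run 1: The run is open, so emit a `<polyline>` with points (Y-flipped): 19.602,68.063 198.495,46.307.

Run 2: The run is open, so emit a `<polyline>` with points (Y-flipped): 144.386,70.643 158.434,46.699 169.032,31.065 176.182,23.741 179.883,24.727.

Run 3: The run returns to its start, so emit a `<polygon>` with points (Y-flipped): 180.727,71.710 155.936,107.040 112.944,103.235 94.743,64.100 119.534,28.770 162.526,32.575.

<svg xmlns="http://www.w3.org/2000/svg" width="256.572mm" height="138.660mm" viewBox="0 0 256.572 138.660">
  <polyline points="19.602,68.063 198.495,46.307" fill="none" stroke="#ff0000"/>
  <polyline points="144.386,70.643 158.434,46.699 169.032,31.065 176.182,23.741 179.883,24.727" fill="none" stroke="#ff0000"/>
  <polygon points="180.727,71.710 155.936,107.040 112.944,103.235 94.743,64.100 119.534,28.770 162.526,32.575" fill="none" stroke="#ff0000"/>
</svg>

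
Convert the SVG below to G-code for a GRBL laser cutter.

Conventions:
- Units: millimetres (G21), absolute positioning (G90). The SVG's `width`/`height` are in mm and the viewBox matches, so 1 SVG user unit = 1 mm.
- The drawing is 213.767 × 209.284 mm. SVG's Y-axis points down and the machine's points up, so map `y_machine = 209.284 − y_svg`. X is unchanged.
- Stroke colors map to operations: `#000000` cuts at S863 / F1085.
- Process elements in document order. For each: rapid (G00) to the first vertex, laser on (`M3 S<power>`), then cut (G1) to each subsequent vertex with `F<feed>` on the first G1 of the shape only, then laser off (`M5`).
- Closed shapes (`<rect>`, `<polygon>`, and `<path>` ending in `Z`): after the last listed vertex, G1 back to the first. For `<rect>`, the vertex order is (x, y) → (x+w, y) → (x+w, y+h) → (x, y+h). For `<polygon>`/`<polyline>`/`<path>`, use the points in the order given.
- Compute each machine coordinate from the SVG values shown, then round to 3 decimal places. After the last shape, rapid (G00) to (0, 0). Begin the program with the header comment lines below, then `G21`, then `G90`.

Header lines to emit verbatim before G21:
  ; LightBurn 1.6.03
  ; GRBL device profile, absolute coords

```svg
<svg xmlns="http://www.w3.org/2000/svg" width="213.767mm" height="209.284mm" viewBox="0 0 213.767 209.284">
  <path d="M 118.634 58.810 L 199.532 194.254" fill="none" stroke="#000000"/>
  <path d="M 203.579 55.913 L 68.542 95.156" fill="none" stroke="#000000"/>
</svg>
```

Since the viewBox matches the mm dimensions, user units are millimetres directly. The only transform is the Y-flip y_m = 209.284 − y_svg.

Shape 1 is a line segment drawn with `<path>`. Its stroke #000000 means cut at S863, F1085. After flipping Y the toolpath is (118.634,150.474) → (199.532,15.030).

Shape 2 is a line segment drawn with `<path>`. Its stroke #000000 means cut at S863, F1085. After flipping Y the toolpath is (203.579,153.371) → (68.542,114.128).

; LightBurn 1.6.03
; GRBL device profile, absolute coords
G21
G90
G00 X118.634 Y150.474
M3 S863
G1 X199.532 Y15.030 F1085
M5
G00 X203.579 Y153.371
M3 S863
G1 X68.542 Y114.128 F1085
M5
G00 X0.000 Y0.000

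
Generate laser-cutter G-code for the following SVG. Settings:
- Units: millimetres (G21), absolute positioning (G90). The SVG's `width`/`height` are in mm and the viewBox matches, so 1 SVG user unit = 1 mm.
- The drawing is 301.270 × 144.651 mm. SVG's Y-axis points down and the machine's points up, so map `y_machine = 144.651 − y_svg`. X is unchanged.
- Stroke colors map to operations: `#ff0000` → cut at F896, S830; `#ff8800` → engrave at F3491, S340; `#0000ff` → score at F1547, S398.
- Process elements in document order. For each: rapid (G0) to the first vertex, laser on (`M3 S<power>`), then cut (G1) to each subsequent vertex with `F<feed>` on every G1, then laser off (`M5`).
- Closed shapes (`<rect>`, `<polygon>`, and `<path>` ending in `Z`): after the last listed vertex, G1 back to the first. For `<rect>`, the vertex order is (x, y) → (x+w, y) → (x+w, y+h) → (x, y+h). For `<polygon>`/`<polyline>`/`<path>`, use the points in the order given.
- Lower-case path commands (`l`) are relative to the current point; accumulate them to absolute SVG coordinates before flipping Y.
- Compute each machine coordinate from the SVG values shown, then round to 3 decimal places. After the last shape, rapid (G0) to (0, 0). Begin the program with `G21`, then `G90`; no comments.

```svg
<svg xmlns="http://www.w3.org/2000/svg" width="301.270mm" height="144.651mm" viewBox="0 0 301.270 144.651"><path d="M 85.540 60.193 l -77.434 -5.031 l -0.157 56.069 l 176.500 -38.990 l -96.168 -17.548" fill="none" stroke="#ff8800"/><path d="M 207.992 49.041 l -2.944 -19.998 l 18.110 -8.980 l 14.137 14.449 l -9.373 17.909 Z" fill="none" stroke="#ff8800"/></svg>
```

G21
G90
G0 X85.540 Y84.458
M3 S340
G1 X8.106 Y89.489 F3491
G1 X7.949 Y33.420 F3491
G1 X184.449 Y72.410 F3491
G1 X88.281 Y89.958 F3491
M5
G0 X207.992 Y95.610
M3 S340
G1 X205.048 Y115.608 F3491
G1 X223.158 Y124.588 F3491
G1 X237.295 Y110.139 F3491
G1 X227.922 Y92.230 F3491
G1 X207.992 Y95.610 F3491
M5
G0 X0.000 Y0.000

viewBox `0 0 301.270 144.651` with mm width/height → 1 unit = 1 mm. Flip: y_m = 144.651 − y_svg.

**Shape 1** — `<path>` open polyline, stroke `#ff8800` → engrave (S340, F3491). Machine vertices: (85.540,84.458) → (8.106,89.489) → (7.949,33.420) → (184.449,72.410) → (88.281,89.958). Open path.

**Shape 2** — `<path>` regular polygon, stroke `#ff8800` → engrave (S340, F3491). Machine vertices: (207.992,95.610) → (205.048,115.608) → (223.158,124.588) → (237.295,110.139) → (227.922,92.230) → (207.992,95.610). Closed: final G1 returns to the first vertex.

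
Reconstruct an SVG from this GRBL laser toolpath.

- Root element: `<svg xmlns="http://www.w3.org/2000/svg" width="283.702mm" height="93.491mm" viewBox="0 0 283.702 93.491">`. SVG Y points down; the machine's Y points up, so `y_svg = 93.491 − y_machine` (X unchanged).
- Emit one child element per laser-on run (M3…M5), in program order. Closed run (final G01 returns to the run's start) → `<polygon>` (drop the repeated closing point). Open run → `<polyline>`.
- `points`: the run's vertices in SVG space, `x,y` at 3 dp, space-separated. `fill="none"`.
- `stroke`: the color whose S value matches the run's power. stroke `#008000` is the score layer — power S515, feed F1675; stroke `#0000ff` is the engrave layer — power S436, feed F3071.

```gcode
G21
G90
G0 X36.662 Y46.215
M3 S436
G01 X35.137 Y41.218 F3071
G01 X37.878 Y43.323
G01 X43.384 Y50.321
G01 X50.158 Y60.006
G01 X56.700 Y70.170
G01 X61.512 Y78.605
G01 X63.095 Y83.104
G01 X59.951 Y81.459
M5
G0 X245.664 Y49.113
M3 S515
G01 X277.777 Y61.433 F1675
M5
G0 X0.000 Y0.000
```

<svg xmlns="http://www.w3.org/2000/svg" width="283.702mm" height="93.491mm" viewBox="0 0 283.702 93.491">
  <polyline points="36.662,47.276 35.137,52.273 37.878,50.168 43.384,43.170 50.158,33.485 56.700,23.321 61.512,14.886 63.095,10.387 59.951,12.032" fill="none" stroke="#0000ff"/>
  <polyline points="245.664,44.378 277.777,32.058" fill="none" stroke="#008000"/>
</svg>

Each laser-on run becomes one SVG element. Flip Y back into SVG space with y_svg = 93.491 − y_machine.

Run 1: the run's S436 means `#0000ff` (engrave). The run is open, so emit a `<polyline>` with points (Y-flipped): 36.662,47.276 35.137,52.273 37.878,50.168 43.384,43.170 50.158,33.485 56.700,23.321 61.512,14.886 63.095,10.387 59.951,12.032.

Run 2: power S515 maps to stroke `#008000` (score). The run is open, so emit a `<polyline>` with points (Y-flipped): 245.664,44.378 277.777,32.058.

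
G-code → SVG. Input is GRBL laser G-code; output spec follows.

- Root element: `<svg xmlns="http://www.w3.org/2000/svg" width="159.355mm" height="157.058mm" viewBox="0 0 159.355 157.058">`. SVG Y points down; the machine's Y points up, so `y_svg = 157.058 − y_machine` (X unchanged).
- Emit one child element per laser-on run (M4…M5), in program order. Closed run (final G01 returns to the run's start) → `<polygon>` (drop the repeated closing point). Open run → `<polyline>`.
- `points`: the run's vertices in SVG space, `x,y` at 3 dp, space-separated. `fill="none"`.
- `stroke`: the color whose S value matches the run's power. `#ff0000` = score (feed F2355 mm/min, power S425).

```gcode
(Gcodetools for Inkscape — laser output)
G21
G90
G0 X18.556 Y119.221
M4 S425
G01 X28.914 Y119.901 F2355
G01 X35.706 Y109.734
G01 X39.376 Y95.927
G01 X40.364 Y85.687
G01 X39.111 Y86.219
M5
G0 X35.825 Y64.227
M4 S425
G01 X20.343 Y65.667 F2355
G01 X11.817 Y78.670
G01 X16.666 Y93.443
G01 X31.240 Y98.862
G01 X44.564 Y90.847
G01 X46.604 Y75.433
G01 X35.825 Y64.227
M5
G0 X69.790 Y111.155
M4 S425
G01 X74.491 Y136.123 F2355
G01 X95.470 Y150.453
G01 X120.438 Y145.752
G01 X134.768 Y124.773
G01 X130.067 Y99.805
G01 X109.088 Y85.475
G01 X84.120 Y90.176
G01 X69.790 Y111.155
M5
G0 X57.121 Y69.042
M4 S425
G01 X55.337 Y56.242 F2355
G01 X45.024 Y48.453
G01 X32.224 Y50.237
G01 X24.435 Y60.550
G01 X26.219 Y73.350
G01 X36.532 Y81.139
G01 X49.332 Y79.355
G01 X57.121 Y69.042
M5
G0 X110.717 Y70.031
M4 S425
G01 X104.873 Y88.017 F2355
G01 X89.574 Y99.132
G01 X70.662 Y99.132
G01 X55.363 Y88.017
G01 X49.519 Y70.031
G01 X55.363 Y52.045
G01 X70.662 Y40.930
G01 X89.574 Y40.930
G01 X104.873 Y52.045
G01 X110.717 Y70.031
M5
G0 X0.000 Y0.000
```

<svg xmlns="http://www.w3.org/2000/svg" width="159.355mm" height="157.058mm" viewBox="0 0 159.355 157.058">
  <polyline points="18.556,37.837 28.914,37.157 35.706,47.324 39.376,61.131 40.364,71.371 39.111,70.839" fill="none" stroke="#ff0000"/>
  <polygon points="35.825,92.831 20.343,91.391 11.817,78.388 16.666,63.615 31.240,58.196 44.564,66.211 46.604,81.625" fill="none" stroke="#ff0000"/>
  <polygon points="69.790,45.903 74.491,20.935 95.470,6.605 120.438,11.306 134.768,32.285 130.067,57.253 109.088,71.583 84.120,66.882" fill="none" stroke="#ff0000"/>
  <polygon points="57.121,88.016 55.337,100.816 45.024,108.605 32.224,106.821 24.435,96.508 26.219,83.708 36.532,75.919 49.332,77.703" fill="none" stroke="#ff0000"/>
  <polygon points="110.717,87.027 104.873,69.041 89.574,57.926 70.662,57.926 55.363,69.041 49.519,87.027 55.363,105.013 70.662,116.128 89.574,116.128 104.873,105.013" fill="none" stroke="#ff0000"/>
</svg>

Machine Y-up, SVG Y-down with viewBox height 157.058, so y_svg = 157.058 − y_machine; X carries over. Every run uses S425, so all elements get stroke `#ff0000` (score).

Run 1: The run is open, so emit a `<polyline>` with points (Y-flipped): 18.556,37.837 28.914,37.157 35.706,47.324 39.376,61.131 40.364,71.371 39.111,70.839.

Run 2: The run returns to its start, so emit a `<polygon>` with points (Y-flipped): 35.825,92.831 20.343,91.391 11.817,78.388 16.666,63.615 31.240,58.196 44.564,66.211 46.604,81.625.

Run 3: The run returns to its start, so emit a `<polygon>` with points (Y-flipped): 69.790,45.903 74.491,20.935 95.470,6.605 120.438,11.306 134.768,32.285 130.067,57.253 109.088,71.583 84.120,66.882.

Run 4: The run returns to its start, so emit a `<polygon>` with points (Y-flipped): 57.121,88.016 55.337,100.816 45.024,108.605 32.224,106.821 24.435,96.508 26.219,83.708 36.532,75.919 49.332,77.703.

Run 5: The run returns to its start, so emit a `<polygon>` with points (Y-flipped): 110.717,87.027 104.873,69.041 89.574,57.926 70.662,57.926 55.363,69.041 49.519,87.027 55.363,105.013 70.662,116.128 89.574,116.128 104.873,105.013.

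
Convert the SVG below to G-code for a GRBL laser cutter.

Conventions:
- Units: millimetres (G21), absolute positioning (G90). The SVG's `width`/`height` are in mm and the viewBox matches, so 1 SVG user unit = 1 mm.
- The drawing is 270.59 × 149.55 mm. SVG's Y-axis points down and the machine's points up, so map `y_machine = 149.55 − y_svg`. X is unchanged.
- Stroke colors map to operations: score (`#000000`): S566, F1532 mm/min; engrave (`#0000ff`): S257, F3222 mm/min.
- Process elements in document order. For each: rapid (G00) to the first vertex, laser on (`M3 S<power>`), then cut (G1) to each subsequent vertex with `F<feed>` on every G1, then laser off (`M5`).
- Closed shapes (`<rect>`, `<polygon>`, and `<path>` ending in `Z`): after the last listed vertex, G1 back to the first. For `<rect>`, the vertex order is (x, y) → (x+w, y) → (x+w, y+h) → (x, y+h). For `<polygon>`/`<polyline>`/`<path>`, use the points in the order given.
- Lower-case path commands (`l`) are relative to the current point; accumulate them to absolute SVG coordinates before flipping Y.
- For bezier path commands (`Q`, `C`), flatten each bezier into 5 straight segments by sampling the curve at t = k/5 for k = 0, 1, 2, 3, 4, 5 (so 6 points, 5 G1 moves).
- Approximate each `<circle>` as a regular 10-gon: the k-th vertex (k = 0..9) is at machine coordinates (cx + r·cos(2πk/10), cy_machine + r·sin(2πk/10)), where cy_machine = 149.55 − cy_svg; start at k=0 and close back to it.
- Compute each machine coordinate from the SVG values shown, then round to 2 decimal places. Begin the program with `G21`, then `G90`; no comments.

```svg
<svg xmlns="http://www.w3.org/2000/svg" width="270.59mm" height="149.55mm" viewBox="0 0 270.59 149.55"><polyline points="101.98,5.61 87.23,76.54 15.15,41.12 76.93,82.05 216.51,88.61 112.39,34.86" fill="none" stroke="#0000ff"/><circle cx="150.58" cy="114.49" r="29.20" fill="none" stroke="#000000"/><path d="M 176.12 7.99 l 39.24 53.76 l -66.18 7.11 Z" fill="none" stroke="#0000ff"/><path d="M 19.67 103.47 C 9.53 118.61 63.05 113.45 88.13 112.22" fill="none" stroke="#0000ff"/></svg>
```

viewBox `0 0 270.59 149.55` with mm width/height → 1 unit = 1 mm. Flip: y_m = 149.55 − y_svg.

**Shape 1** — `<polyline>` open polyline, stroke `#0000ff` → engrave (S257, F3222). Machine vertices: (101.98,143.94) → (87.23,73.01) → (15.15,108.43) → (76.93,67.50) → (216.51,60.94) → (112.39,114.69). Open path.

**Shape 2** — `<circle>` circle, stroke `#000000` → score (S566, F1532). Machine vertices: (179.78,35.06) → (174.20,52.22) → (159.60,62.83) → (141.56,62.83) → (126.96,52.22) → (121.38,35.06) → (126.96,17.90) → (141.56,7.29) → (159.60,7.29) → (174.20,17.90) → (179.78,35.06). Closed: final G1 returns to the first vertex.

**Shape 3** — `<path>` regular polygon, stroke `#0000ff` → engrave (S257, F3222). Machine vertices: (176.12,141.56) → (215.36,87.80) → (149.18,80.69) → (176.12,141.56). Closed: final G1 returns to the first vertex.

**Shape 4** — `<path>` cubic bezier, stroke `#0000ff` → engrave (S257, F3222). Control points (SVG): P0=(19.67,103.47), P1=(9.53,118.61), P2=(63.05,113.45), P3=(88.13,112.22); sampled at t=k/5. Machine vertices: (19.67,46.08) → (20.49,39.24) → (32.16,36.11) → (50.28,35.52) → (70.41,36.31) → (88.13,37.33). Open path.

G21
G90
G00 X101.98 Y143.94
M3 S257
G1 X87.23 Y73.01 F3222
G1 X15.15 Y108.43 F3222
G1 X76.93 Y67.50 F3222
G1 X216.51 Y60.94 F3222
G1 X112.39 Y114.69 F3222
M5
G00 X179.78 Y35.06
M3 S566
G1 X174.20 Y52.22 F1532
G1 X159.60 Y62.83 F1532
G1 X141.56 Y62.83 F1532
G1 X126.96 Y52.22 F1532
G1 X121.38 Y35.06 F1532
G1 X126.96 Y17.90 F1532
G1 X141.56 Y7.29 F1532
G1 X159.60 Y7.29 F1532
G1 X174.20 Y17.90 F1532
G1 X179.78 Y35.06 F1532
M5
G00 X176.12 Y141.56
M3 S257
G1 X215.36 Y87.80 F3222
G1 X149.18 Y80.69 F3222
G1 X176.12 Y141.56 F3222
M5
G00 X19.67 Y46.08
M3 S257
G1 X20.49 Y39.24 F3222
G1 X32.16 Y36.11 F3222
G1 X50.28 Y35.52 F3222
G1 X70.41 Y36.31 F3222
G1 X88.13 Y37.33 F3222
M5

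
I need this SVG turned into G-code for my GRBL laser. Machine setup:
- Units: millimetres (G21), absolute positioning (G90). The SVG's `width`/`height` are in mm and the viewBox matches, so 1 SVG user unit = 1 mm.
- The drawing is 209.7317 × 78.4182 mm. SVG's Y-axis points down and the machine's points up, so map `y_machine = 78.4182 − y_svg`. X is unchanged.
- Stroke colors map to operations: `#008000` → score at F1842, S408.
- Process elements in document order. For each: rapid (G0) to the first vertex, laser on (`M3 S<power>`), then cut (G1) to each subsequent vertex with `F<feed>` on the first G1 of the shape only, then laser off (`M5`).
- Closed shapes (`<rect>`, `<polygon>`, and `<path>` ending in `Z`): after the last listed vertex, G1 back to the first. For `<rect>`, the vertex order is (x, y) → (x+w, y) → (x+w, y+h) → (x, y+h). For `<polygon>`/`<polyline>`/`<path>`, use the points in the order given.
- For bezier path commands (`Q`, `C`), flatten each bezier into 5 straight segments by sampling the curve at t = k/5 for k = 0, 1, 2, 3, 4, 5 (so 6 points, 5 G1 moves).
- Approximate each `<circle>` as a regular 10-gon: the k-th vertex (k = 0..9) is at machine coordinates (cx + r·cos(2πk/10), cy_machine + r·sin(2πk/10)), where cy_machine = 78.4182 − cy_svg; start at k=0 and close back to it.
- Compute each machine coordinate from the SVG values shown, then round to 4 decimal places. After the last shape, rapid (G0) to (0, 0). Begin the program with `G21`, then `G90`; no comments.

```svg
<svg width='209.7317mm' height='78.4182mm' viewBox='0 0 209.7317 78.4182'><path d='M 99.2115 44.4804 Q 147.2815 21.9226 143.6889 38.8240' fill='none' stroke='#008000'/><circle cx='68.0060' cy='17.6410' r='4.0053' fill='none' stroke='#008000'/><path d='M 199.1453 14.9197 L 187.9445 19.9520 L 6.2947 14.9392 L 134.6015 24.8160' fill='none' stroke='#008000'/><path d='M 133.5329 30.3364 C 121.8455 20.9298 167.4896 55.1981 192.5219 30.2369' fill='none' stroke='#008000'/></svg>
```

G21
G90
G0 X99.2115 Y33.9378
M3 S408
G1 X116.3730 Y41.3826 F1842
G1 X129.4015 Y45.6706
G1 X138.2970 Y46.8018
G1 X143.0594 Y44.7764
G1 X143.6889 Y39.5942
M5
G0 X72.0113 Y60.7772
M3 S408
G1 X71.2464 Y63.1315 F1842
G1 X69.2437 Y64.5865
G1 X66.7683 Y64.5865
G1 X64.7656 Y63.1315
G1 X64.0007 Y60.7772
G1 X64.7656 Y58.4229
G1 X66.7683 Y56.9679
G1 X69.2437 Y56.9679
G1 X71.2464 Y58.4229
G1 X72.0113 Y60.7772
M5
G0 X199.1453 Y63.4985
M3 S408
G1 X187.9445 Y58.4662 F1842
G1 X6.2947 Y63.4790
G1 X134.6015 Y53.6022
M5
G0 X133.5329 Y48.0818
M3 S408
G1 X132.7767 Y49.3080 F1842
G1 X142.0388 Y44.9916
G1 X157.5778 Y40.0721
G1 X175.6527 Y39.4889
G1 X192.5219 Y48.1813
M5
G0 X0.0000 Y0.0000

Since the viewBox matches the mm dimensions, user units are millimetres directly. The only transform is the Y-flip y_m = 78.4182 − y_svg.

Shape 1 is a quadratic bezier drawn with `<path>`. Its stroke #008000 means score at S408, F1842. After flipping Y the toolpath is (99.2115,33.9378) → (116.3730,41.3826) → (129.4015,45.6706) → (138.2970,46.8018) → (143.0594,44.7764) → (143.6889,39.5942).

Shape 2 is a circle drawn with `<circle>`. Its stroke #008000 means score at S408, F1842. After flipping Y the toolpath is (72.0113,60.7772) → (71.2464,63.1315) → (69.2437,64.5865) → (66.7683,64.5865) → (64.7656,63.1315) → (64.0007,60.7772) → (64.7656,58.4229) → (66.7683,56.9679) → (69.2437,56.9679) → (71.2464,58.4229) → (72.0113,60.7772), returning to the start.

Shape 3 is a open polyline drawn with `<path>`. Its stroke #008000 means score at S408, F1842. After flipping Y the toolpath is (199.1453,63.4985) → (187.9445,58.4662) → (6.2947,63.4790) → (134.6015,53.6022).

Shape 4 is a cubic bezier drawn with `<path>`. Its stroke #008000 means score at S408, F1842. After flipping Y the toolpath is (133.5329,48.0818) → (132.7767,49.3080) → (142.0388,44.9916) → (157.5778,40.0721) → (175.6527,39.4889) → (192.5219,48.1813).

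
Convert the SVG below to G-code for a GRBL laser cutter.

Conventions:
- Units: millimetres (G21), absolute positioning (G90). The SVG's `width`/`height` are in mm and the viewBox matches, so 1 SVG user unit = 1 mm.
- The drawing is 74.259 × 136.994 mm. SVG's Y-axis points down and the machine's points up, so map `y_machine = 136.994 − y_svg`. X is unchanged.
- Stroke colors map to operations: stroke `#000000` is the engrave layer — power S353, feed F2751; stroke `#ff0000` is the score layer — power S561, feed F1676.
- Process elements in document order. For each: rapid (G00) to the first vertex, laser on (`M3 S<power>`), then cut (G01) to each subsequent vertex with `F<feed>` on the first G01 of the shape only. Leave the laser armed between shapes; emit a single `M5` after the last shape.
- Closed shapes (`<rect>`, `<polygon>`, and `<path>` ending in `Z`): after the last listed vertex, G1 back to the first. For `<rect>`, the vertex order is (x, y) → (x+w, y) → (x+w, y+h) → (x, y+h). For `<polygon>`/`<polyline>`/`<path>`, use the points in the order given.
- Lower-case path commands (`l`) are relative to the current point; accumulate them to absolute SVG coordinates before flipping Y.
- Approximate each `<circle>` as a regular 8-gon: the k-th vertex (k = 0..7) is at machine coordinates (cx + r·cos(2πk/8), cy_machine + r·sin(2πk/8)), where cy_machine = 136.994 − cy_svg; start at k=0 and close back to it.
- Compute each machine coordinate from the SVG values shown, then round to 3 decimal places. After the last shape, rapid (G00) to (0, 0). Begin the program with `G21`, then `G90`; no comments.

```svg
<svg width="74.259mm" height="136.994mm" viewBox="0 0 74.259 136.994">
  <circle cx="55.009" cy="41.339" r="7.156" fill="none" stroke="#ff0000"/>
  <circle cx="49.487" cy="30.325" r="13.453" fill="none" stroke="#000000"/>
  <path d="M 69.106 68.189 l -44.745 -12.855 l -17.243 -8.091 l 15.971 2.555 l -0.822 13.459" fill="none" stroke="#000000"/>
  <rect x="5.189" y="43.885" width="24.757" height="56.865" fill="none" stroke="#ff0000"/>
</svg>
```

1 u = 1 mm; y_m = 136.994 − y.

[1] `<circle>` circle, #ff0000→score S561 F1676: (62.165,95.655) → (60.069,100.715) → (55.009,102.811) → (49.949,100.715) → (47.853,95.655) → (49.949,90.595) → (55.009,88.499) → (60.069,90.595) → (62.165,95.655) (closed)

[2] `<circle>` circle, #000000→engrave S353 F2751: (62.940,106.669) → (59.000,116.182) → (49.487,120.122) → (39.974,116.182) → (36.034,106.669) → (39.974,97.156) → (49.487,93.216) → (59.000,97.156) → (62.940,106.669) (closed)

[3] `<path>` open polyline, #000000→engrave S353 F2751: (69.106,68.805) → (24.361,81.660) → (7.118,89.751) → (23.089,87.196) → (22.267,73.737)

[4] `<rect>` rectangle, #ff0000→score S561 F1676: (5.189,93.109) → (29.946,93.109) → (29.946,36.244) → (5.189,36.244) → (5.189,93.109) (closed)

G21
G90
G00 X62.165 Y95.655
M3 S561
G01 X60.069 Y100.715 F1676
G01 X55.009 Y102.811
G01 X49.949 Y100.715
G01 X47.853 Y95.655
G01 X49.949 Y90.595
G01 X55.009 Y88.499
G01 X60.069 Y90.595
G01 X62.165 Y95.655
G00 X62.940 Y106.669
M3 S353
G01 X59.000 Y116.182 F2751
G01 X49.487 Y120.122
G01 X39.974 Y116.182
G01 X36.034 Y106.669
G01 X39.974 Y97.156
G01 X49.487 Y93.216
G01 X59.000 Y97.156
G01 X62.940 Y106.669
G00 X69.106 Y68.805
M3 S353
G01 X24.361 Y81.660 F2751
G01 X7.118 Y89.751
G01 X23.089 Y87.196
G01 X22.267 Y73.737
G00 X5.189 Y93.109
M3 S561
G01 X29.946 Y93.109 F1676
G01 X29.946 Y36.244
G01 X5.189 Y36.244
G01 X5.189 Y93.109
M5
G00 X0.000 Y0.000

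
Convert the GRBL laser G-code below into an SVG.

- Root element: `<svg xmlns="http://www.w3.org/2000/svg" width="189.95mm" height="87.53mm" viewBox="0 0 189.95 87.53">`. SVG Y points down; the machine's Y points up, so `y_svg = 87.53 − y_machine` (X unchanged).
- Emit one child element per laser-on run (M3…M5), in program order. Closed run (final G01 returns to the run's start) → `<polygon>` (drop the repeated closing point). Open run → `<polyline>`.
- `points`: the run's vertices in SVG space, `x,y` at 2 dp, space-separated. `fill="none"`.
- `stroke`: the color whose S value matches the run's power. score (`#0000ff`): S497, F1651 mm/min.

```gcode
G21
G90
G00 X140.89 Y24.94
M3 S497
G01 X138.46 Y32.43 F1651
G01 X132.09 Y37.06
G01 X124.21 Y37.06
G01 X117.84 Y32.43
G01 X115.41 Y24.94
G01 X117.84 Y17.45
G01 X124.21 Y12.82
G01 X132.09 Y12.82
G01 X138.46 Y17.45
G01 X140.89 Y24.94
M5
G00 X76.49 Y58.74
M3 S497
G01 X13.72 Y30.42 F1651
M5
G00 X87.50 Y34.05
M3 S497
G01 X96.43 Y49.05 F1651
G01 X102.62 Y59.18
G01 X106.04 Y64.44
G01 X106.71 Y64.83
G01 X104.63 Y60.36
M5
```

<svg xmlns="http://www.w3.org/2000/svg" width="189.95mm" height="87.53mm" viewBox="0 0 189.95 87.53">
  <polygon points="140.89,62.59 138.46,55.10 132.09,50.47 124.21,50.47 117.84,55.10 115.41,62.59 117.84,70.08 124.21,74.71 132.09,74.71 138.46,70.08" fill="none" stroke="#0000ff"/>
  <polyline points="76.49,28.79 13.72,57.11" fill="none" stroke="#0000ff"/>
  <polyline points="87.50,53.48 96.43,38.48 102.62,28.35 106.04,23.09 106.71,22.70 104.63,27.17" fill="none" stroke="#0000ff"/>
</svg>

Machine Y-up, SVG Y-down with viewBox height 87.53, so y_svg = 87.53 − y_machine; X carries over. Every run uses S497, so all elements get stroke `#0000ff` (score).

Run 1: The run returns to its start, so emit a `<polygon>` with points (Y-flipped): 140.89,62.59 138.46,55.10 132.09,50.47 124.21,50.47 117.84,55.10 115.41,62.59 117.84,70.08 124.21,74.71 132.09,74.71 138.46,70.08.

Run 2: The run is open, so emit a `<polyline>` with points (Y-flipped): 76.49,28.79 13.72,57.11.

Run 3: The run is open, so emit a `<polyline>` with points (Y-flipped): 87.50,53.48 96.43,38.48 102.62,28.35 106.04,23.09 106.71,22.70 104.63,27.17.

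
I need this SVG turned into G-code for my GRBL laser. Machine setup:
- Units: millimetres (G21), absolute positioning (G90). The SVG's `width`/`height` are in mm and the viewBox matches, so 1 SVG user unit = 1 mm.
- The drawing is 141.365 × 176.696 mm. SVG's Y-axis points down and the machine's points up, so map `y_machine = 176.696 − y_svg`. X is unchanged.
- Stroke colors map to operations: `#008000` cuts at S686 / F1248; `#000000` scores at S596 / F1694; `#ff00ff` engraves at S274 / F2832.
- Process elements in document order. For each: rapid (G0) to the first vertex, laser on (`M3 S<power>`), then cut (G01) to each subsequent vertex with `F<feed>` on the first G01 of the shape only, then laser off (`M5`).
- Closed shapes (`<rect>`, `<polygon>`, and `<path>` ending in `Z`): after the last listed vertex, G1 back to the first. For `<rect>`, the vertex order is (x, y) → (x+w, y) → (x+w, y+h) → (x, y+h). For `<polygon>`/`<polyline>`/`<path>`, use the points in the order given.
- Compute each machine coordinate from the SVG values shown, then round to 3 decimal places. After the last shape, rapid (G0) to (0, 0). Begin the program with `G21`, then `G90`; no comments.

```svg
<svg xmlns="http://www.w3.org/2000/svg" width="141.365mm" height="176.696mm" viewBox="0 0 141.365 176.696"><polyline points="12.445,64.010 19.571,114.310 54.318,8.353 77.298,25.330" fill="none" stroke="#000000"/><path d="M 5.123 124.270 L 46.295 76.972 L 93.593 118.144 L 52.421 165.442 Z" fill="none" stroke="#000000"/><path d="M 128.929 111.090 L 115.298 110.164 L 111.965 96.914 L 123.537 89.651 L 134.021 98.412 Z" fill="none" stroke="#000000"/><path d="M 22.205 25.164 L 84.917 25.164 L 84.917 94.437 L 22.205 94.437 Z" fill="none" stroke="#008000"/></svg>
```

G21
G90
G0 X12.445 Y112.686
M3 S596
G01 X19.571 Y62.386 F1694
G01 X54.318 Y168.343
G01 X77.298 Y151.366
M5
G0 X5.123 Y52.426
M3 S596
G01 X46.295 Y99.724 F1694
G01 X93.593 Y58.552
G01 X52.421 Y11.254
G01 X5.123 Y52.426
M5
G0 X128.929 Y65.606
M3 S596
G01 X115.298 Y66.532 F1694
G01 X111.965 Y79.782
G01 X123.537 Y87.045
G01 X134.021 Y78.284
G01 X128.929 Y65.606
M5
G0 X22.205 Y151.532
M3 S686
G01 X84.917 Y151.532 F1248
G01 X84.917 Y82.259
G01 X22.205 Y82.259
G01 X22.205 Y151.532
M5
G0 X0.000 Y0.000

Since the viewBox matches the mm dimensions, user units are millimetres directly. The only transform is the Y-flip y_m = 176.696 − y_svg.

Shape 1 is a open polyline drawn with `<polyline>`. Its stroke #000000 means score at S596, F1694. After flipping Y the toolpath is (12.445,112.686) → (19.571,62.386) → (54.318,168.343) → (77.298,151.366).

Shape 2 is a regular polygon drawn with `<path>`. Its stroke #000000 means score at S596, F1694. After flipping Y the toolpath is (5.123,52.426) → (46.295,99.724) → (93.593,58.552) → (52.421,11.254) → (5.123,52.426), returning to the start.

Shape 3 is a regular polygon drawn with `<path>`. Its stroke #000000 means score at S596, F1694. After flipping Y the toolpath is (128.929,65.606) → (115.298,66.532) → (111.965,79.782) → (123.537,87.045) → (134.021,78.284) → (128.929,65.606), returning to the start.

Shape 4 is a rectangle drawn with `<path>`. Its stroke #008000 means cut at S686, F1248. After flipping Y the toolpath is (22.205,151.532) → (84.917,151.532) → (84.917,82.259) → (22.205,82.259) → (22.205,151.532), returning to the start.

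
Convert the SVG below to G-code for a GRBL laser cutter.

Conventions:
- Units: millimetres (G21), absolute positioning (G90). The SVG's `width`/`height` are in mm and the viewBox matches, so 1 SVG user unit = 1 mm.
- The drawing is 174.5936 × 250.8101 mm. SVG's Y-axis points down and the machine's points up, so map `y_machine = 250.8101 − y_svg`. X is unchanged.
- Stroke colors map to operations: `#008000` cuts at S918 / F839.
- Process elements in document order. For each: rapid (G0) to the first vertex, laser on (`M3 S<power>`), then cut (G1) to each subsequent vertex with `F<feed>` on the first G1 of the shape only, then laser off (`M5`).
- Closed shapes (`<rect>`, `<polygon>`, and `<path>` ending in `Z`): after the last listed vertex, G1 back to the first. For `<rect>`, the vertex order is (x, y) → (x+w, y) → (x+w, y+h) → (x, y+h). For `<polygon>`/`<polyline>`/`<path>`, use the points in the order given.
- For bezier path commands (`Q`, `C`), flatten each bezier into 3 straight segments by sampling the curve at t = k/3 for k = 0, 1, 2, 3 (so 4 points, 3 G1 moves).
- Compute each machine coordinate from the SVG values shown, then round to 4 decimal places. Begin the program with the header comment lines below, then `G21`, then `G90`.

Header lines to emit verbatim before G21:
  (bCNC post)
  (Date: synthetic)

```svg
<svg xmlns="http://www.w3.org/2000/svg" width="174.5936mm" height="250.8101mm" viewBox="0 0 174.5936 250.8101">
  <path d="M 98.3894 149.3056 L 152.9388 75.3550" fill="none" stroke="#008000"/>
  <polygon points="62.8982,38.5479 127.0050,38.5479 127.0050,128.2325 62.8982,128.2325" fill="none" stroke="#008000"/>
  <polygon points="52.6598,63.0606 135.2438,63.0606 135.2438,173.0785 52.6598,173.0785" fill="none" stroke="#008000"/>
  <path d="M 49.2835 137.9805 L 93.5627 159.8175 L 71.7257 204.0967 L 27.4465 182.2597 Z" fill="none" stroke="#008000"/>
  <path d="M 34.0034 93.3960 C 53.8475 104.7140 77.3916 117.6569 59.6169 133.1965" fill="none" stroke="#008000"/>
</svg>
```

(bCNC post)
(Date: synthetic)
G21
G90
G0 X98.3894 Y101.5045
M3 S918
G1 X152.9388 Y175.4551 F839
M5
G0 X62.8982 Y212.2622
M3 S918
G1 X127.0050 Y212.2622 F839
G1 X127.0050 Y122.5776
G1 X62.8982 Y122.5776
G1 X62.8982 Y212.2622
M5
G0 X52.6598 Y187.7495
M3 S918
G1 X135.2438 Y187.7495 F839
G1 X135.2438 Y77.7316
G1 X52.6598 Y77.7316
G1 X52.6598 Y187.7495
M5
G0 X49.2835 Y112.8296
M3 S918
G1 X93.5627 Y90.9926 F839
G1 X71.7257 Y46.7134
G1 X27.4465 Y68.5504
G1 X49.2835 Y112.8296
M5
G0 X34.0034 Y157.4141
M3 S918
G1 X53.4135 Y145.5185 F839
G1 X65.2860 Y132.3236
G1 X59.6169 Y117.6136
M5

viewBox `0 0 174.5936 250.8101` with mm width/height → 1 unit = 1 mm. Flip: y_m = 250.8101 − y_svg.

**Shape 1** — `<path>` line segment, stroke `#008000` → cut (S918, F839). Machine vertices: (98.3894,101.5045) → (152.9388,175.4551). Open path.

**Shape 2** — `<polygon>` rectangle, stroke `#008000` → cut (S918, F839). Machine vertices: (62.8982,212.2622) → (127.0050,212.2622) → (127.0050,122.5776) → (62.8982,122.5776) → (62.8982,212.2622). Closed: final G1 returns to the first vertex.

**Shape 3** — `<polygon>` rectangle, stroke `#008000` → cut (S918, F839). Machine vertices: (52.6598,187.7495) → (135.2438,187.7495) → (135.2438,77.7316) → (52.6598,77.7316) → (52.6598,187.7495). Closed: final G1 returns to the first vertex.

**Shape 4** — `<path>` regular polygon, stroke `#008000` → cut (S918, F839). Machine vertices: (49.2835,112.8296) → (93.5627,90.9926) → (71.7257,46.7134) → (27.4465,68.5504) → (49.2835,112.8296). Closed: final G1 returns to the first vertex.

**Shape 5** — `<path>` cubic bezier, stroke `#008000` → cut (S918, F839). Control points (SVG): P0=(34.0034,93.3960), P1=(53.8475,104.7140), P2=(77.3916,117.6569), P3=(59.6169,133.1965); sampled at t=k/3. Machine vertices: (34.0034,157.4141) → (53.4135,145.5185) → (65.2860,132.3236) → (59.6169,117.6136). Open path.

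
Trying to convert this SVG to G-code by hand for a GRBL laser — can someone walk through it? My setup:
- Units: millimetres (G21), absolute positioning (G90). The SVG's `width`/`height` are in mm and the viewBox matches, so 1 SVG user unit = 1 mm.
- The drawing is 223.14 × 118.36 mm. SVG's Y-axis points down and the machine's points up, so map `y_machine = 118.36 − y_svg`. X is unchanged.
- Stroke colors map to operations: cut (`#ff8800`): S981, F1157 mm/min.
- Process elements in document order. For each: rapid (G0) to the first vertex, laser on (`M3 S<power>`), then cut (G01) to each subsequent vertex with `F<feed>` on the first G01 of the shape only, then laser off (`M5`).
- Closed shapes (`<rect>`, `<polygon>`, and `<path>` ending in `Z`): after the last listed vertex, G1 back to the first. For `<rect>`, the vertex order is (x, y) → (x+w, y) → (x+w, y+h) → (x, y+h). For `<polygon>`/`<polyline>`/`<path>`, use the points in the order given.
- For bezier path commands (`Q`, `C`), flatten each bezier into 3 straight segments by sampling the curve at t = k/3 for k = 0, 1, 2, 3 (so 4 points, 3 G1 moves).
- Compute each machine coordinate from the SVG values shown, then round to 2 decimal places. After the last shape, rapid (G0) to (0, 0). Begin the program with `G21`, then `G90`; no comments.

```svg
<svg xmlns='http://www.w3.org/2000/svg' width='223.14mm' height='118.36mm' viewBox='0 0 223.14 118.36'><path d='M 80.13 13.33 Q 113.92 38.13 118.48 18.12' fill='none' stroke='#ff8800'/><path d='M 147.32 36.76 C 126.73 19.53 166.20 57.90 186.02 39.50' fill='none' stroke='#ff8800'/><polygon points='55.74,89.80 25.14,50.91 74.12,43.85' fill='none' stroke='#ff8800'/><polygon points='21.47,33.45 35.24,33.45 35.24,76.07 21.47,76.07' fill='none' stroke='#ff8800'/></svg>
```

viewBox `0 0 223.14 118.36` with mm width/height → 1 unit = 1 mm. Flip: y_m = 118.36 − y_svg.

**Shape 1** — `<path>` quadratic bezier, stroke `#ff8800` → cut (S981, F1157). Control points (SVG): P0=(80.13,13.33), P1=(113.92,38.13), P2=(118.48,18.12); sampled at t=k/3. Machine vertices: (80.13,105.03) → (99.41,93.48) → (112.19,91.88) → (118.48,100.24). Open path.

**Shape 2** — `<path>` cubic bezier, stroke `#ff8800` → cut (S981, F1157). Control points (SVG): P0=(147.32,36.76), P1=(126.73,19.53), P2=(166.20,57.90), P3=(186.02,39.50); sampled at t=k/3. Machine vertices: (147.32,81.60) → (143.80,84.46) → (162.60,75.22) → (186.02,78.86). Open path.

**Shape 3** — `<polygon>` regular polygon, stroke `#ff8800` → cut (S981, F1157). Machine vertices: (55.74,28.56) → (25.14,67.45) → (74.12,74.51) → (55.74,28.56). Closed: final G1 returns to the first vertex.

**Shape 4** — `<polygon>` rectangle, stroke `#ff8800` → cut (S981, F1157). Machine vertices: (21.47,84.91) → (35.24,84.91) → (35.24,42.29) → (21.47,42.29) → (21.47,84.91). Closed: final G1 returns to the first vertex.

G21
G90
G0 X80.13 Y105.03
M3 S981
G01 X99.41 Y93.48 F1157
G01 X112.19 Y91.88
G01 X118.48 Y100.24
M5
G0 X147.32 Y81.60
M3 S981
G01 X143.80 Y84.46 F1157
G01 X162.60 Y75.22
G01 X186.02 Y78.86
M5
G0 X55.74 Y28.56
M3 S981
G01 X25.14 Y67.45 F1157
G01 X74.12 Y74.51
G01 X55.74 Y28.56
M5
G0 X21.47 Y84.91
M3 S981
G01 X35.24 Y84.91 F1157
G01 X35.24 Y42.29
G01 X21.47 Y42.29
G01 X21.47 Y84.91
M5
G0 X0.00 Y0.00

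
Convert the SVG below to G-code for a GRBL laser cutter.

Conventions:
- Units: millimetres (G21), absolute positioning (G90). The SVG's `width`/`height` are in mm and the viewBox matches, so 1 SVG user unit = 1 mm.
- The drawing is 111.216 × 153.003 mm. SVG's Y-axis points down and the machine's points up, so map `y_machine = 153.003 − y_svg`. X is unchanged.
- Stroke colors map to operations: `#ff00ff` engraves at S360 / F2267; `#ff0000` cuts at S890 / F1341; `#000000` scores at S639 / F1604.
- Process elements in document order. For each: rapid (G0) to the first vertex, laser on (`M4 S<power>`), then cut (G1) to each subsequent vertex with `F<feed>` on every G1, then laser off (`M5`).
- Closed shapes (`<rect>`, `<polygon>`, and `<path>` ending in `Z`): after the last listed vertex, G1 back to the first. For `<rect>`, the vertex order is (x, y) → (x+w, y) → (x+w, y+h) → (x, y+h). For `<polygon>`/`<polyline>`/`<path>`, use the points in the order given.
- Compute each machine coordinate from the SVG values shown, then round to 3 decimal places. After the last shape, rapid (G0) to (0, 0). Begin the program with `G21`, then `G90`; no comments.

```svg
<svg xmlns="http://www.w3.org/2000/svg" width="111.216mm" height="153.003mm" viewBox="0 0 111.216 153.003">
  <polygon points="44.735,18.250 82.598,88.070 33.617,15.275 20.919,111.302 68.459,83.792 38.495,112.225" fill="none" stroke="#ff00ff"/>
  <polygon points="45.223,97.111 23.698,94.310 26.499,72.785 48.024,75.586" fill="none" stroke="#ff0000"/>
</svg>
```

G21
G90
G0 X44.735 Y134.753
M4 S360
G1 X82.598 Y64.933 F2267
G1 X33.617 Y137.728 F2267
G1 X20.919 Y41.701 F2267
G1 X68.459 Y69.211 F2267
G1 X38.495 Y40.778 F2267
G1 X44.735 Y134.753 F2267
M5
G0 X45.223 Y55.892
M4 S890
G1 X23.698 Y58.693 F1341
G1 X26.499 Y80.218 F1341
G1 X48.024 Y77.417 F1341
G1 X45.223 Y55.892 F1341
M5
G0 X0.000 Y0.000

Since the viewBox matches the mm dimensions, user units are millimetres directly. The only transform is the Y-flip y_m = 153.003 − y_svg.

Shape 1 is a closed polygon drawn with `<polygon>`. Its stroke #ff00ff means engrave at S360, F2267. After flipping Y the toolpath is (44.735,134.753) → (82.598,64.933) → (33.617,137.728) → (20.919,41.701) → (68.459,69.211) → (38.495,40.778) → (44.735,134.753), returning to the start.

Shape 2 is a regular polygon drawn with `<polygon>`. Its stroke #ff0000 means cut at S890, F1341. After flipping Y the toolpath is (45.223,55.892) → (23.698,58.693) → (26.499,80.218) → (48.024,77.417) → (45.223,55.892), returning to the start.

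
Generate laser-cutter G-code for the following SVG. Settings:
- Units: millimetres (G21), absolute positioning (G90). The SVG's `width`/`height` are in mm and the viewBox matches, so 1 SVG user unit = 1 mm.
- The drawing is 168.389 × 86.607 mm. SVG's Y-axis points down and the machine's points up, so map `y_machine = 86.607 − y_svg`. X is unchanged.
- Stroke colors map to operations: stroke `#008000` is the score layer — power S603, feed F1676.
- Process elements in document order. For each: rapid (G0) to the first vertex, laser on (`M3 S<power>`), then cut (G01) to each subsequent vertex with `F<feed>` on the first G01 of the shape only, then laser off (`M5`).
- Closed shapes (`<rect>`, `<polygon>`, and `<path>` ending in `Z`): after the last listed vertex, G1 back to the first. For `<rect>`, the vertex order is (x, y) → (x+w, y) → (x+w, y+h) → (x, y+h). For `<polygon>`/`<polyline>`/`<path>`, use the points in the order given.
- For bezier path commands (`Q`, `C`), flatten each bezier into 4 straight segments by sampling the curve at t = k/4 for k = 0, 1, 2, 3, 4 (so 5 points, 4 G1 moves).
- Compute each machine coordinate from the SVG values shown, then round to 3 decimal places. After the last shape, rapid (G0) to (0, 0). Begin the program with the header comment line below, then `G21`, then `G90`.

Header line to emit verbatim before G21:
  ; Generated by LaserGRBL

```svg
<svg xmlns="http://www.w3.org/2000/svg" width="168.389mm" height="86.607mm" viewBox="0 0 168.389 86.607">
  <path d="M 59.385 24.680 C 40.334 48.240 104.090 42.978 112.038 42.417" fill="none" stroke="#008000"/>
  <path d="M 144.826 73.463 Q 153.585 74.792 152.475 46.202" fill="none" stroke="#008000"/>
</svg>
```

1 u = 1 mm; y_m = 86.607 − y.

[1] `<path>` cubic bezier, #008000→score S603 F1676: (59.385,61.927) → (58.457,49.137) → (75.587,44.013) → (97.779,43.412) → (112.038,44.190)

[2] `<path>` quadratic bezier, #008000→score S603 F1676: (144.826,13.144) → (148.589,14.349) → (151.118,19.295) → (152.413,27.980) → (152.475,40.405)

; Generated by LaserGRBL
G21
G90
G0 X59.385 Y61.927
M3 S603
G01 X58.457 Y49.137 F1676
G01 X75.587 Y44.013
G01 X97.779 Y43.412
G01 X112.038 Y44.190
M5
G0 X144.826 Y13.144
M3 S603
G01 X148.589 Y14.349 F1676
G01 X151.118 Y19.295
G01 X152.413 Y27.980
G01 X152.475 Y40.405
M5
G0 X0.000 Y0.000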